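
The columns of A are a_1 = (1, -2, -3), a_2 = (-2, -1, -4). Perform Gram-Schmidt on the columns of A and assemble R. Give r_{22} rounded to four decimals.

e_1 = a_1/‖a_1‖ = (1, -2, -3)/3.7417 = (0.2673, -0.5345, -0.8018).
r_{12} = e_1·a_2 = 3.2071.
u_2 = a_2 − 3.2071·e_1 = (-2.8571, 0.7143, -1.4286).
r_{22} = ‖u_2‖ = 3.2733.

r_{22} = 3.2733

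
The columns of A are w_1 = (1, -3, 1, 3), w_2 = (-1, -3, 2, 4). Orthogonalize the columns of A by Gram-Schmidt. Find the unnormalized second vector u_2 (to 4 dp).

e_1 = w_1/‖w_1‖ = (1, -3, 1, 3)/4.4721 = (0.2236, -0.6708, 0.2236, 0.6708).
r_{12} = e_1·w_2 = 4.9193.
u_2 = w_2 − 4.9193·e_1 = (-2.1000, 0.3000, 0.9000, 0.7000).

u_2 = (-2.1000, 0.3000, 0.9000, 0.7000)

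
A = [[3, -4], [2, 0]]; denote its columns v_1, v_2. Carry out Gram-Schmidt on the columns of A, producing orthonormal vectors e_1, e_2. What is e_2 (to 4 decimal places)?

v_1 = (3, 2); ‖v_1‖ = 3.6056, so e_1 = (0.8321, 0.5547).
e_1·v_2 = 0.8321·(-4) + 0.5547·0 = -3.3282.
u_2 = v_2 + 3.3282·e_1 = (-1.2308, 1.8462).
‖u_2‖ = 2.2188, so e_2 = (-0.5547, 0.8321).

e_2 = (-0.5547, 0.8321)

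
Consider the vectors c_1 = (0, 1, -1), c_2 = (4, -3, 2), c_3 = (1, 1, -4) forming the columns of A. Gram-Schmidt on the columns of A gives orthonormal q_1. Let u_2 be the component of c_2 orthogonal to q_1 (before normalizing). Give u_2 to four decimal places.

u_2 = (4.0000, -0.5000, -0.5000)

c_1 = (0, 1, -1); ‖c_1‖ = 1.4142, so q_1 = (0.0000, 0.7071, -0.7071).
q_1·c_2 = 0.0000·4 + 0.7071·(-3) + (-0.7071)·2 = -3.5355.
u_2 = c_2 + 3.5355·q_1 = (4.0000, -0.5000, -0.5000).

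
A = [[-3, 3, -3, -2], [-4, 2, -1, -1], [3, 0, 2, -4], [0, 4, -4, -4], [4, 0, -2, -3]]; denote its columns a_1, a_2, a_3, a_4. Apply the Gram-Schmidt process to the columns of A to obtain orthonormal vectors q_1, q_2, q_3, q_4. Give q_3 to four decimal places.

q_3 = (-0.1239, 0.1811, 0.8208, 0.0024, -0.5274)

a_1 = (-3, -4, 3, 0, 4); ‖a_1‖ = 7.0711, so q_1 = (-0.4243, -0.5657, 0.4243, 0.0000, 0.5657).
q_1·a_2 = (-0.4243)·3 + (-0.5657)·2 + 0.4243·0 + 0.0000·4 + 0.5657·0 = -2.4042.
u_2 = a_2 + 2.4042·q_1 = (1.9800, 0.6400, 1.0200, 4.0000, 1.3600).
‖u_2‖ = 4.8187, so q_2 = (0.4109, 0.1328, 0.2117, 0.8301, 0.2822).
q_1·a_3 = (-0.4243)·(-3) + (-0.5657)·(-1) + 0.4243·2 + 0.0000·(-4) + 0.5657·(-2) = 1.5556; q_2·a_3 = 0.4109·(-3) + 0.1328·(-1) + 0.2117·2 + 0.8301·(-4) + 0.2822·(-2) = -4.8270.
u_3 = a_3 − 1.5556·q_1 + 4.8270·q_2 = (-0.3566, 0.5211, 2.3618, 0.0069, -1.5177).
‖u_3‖ = 2.8775, so q_3 = (-0.1239, 0.1811, 0.8208, 0.0024, -0.5274).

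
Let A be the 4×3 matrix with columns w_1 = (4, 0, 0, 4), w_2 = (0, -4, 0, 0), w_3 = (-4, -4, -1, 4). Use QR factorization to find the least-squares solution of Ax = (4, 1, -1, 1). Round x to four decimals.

x = (0.6250, 0.0833, -0.3333)

w_1 = (4, 0, 0, 4); ‖w_1‖ = 5.6569, so q_1 = (0.7071, 0.0000, 0.0000, 0.7071).
q_1·w_2 = 0.7071·0 + 0.0000·(-4) + 0.0000·0 + 0.7071·0 = 0.0000.
u_2 = w_2 + 0.0000·q_1 = (0.0000, -4.0000, 0.0000, 0.0000).
‖u_2‖ = 4.0000, so q_2 = (0.0000, -1.0000, 0.0000, 0.0000).
q_1·w_3 = 0.7071·(-4) + 0.0000·(-4) + 0.0000·(-1) + 0.7071·4 = 0.0000; q_2·w_3 = 0.0000·(-4) + (-1.0000)·(-4) + 0.0000·(-1) + 0.0000·4 = 4.0000.
u_3 = w_3 + 0.0000·q_1 − 4.0000·q_2 = (-4.0000, 0.0000, -1.0000, 4.0000).
‖u_3‖ = 5.7446, so q_3 = (-0.6963, 0.0000, -0.1741, 0.6963).
Qᵀb = (3.5355, -1.0000, -1.9149).
Back-substitute: x_3 = -1.9149/5.7446 = -0.3333.
x_2 = (-1.0000 − 4.0000·(-0.3333))/4.0000 = 0.0833.
x_1 = (3.5355 + 0.0000·0.0833 + 0.0000·(-0.3333))/5.6569 = 0.6250.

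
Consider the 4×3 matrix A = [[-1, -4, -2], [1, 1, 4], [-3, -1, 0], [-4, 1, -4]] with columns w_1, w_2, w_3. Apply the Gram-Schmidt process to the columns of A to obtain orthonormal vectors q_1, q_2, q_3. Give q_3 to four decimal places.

q_3 = (-0.0471, 0.7224, 0.6303, -0.2803)

w_1 = (-1, 1, -3, -4); ‖w_1‖ = 5.1962, so q_1 = (-0.1925, 0.1925, -0.5774, -0.7698).
q_1·w_2 = (-0.1925)·(-4) + 0.1925·1 + (-0.5774)·(-1) + (-0.7698)·1 = 0.7698.
u_2 = w_2 − 0.7698·q_1 = (-3.8519, 0.8519, -0.5556, 1.5926).
‖u_2‖ = 4.2904, so q_2 = (-0.8978, 0.1985, -0.1295, 0.3712).
q_1·w_3 = (-0.1925)·(-2) + 0.1925·4 + (-0.5774)·0 + (-0.7698)·(-4) = 4.2339; q_2·w_3 = (-0.8978)·(-2) + 0.1985·4 + (-0.1295)·0 + 0.3712·(-4) = 1.1050.
u_3 = w_3 − 4.2339·q_1 − 1.1050·q_2 = (-0.1932, 2.9658, 2.5875, -1.1509).
‖u_3‖ = 4.1053, so q_3 = (-0.0471, 0.7224, 0.6303, -0.2803).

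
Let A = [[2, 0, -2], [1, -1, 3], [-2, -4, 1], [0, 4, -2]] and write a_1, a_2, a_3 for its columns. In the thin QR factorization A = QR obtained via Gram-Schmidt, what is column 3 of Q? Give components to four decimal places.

q_3 = (-0.6127, 0.7526, -0.2364, -0.0482)

a_1 = (2, 1, -2, 0); ‖a_1‖ = 3.0000, so q_1 = (0.6667, 0.3333, -0.6667, 0.0000).
q_1·a_2 = 0.6667·0 + 0.3333·(-1) + (-0.6667)·(-4) + 0.0000·4 = 2.3333.
u_2 = a_2 − 2.3333·q_1 = (-1.5556, -1.7778, -2.4444, 4.0000).
‖u_2‖ = 5.2493, so q_2 = (-0.2963, -0.3387, -0.4657, 0.7620).
q_1·a_3 = 0.6667·(-2) + 0.3333·3 + (-0.6667)·1 + 0.0000·(-2) = -1.0000; q_2·a_3 = (-0.2963)·(-2) + (-0.3387)·3 + (-0.4657)·1 + 0.7620·(-2) = -2.4130.
u_3 = a_3 + 1.0000·q_1 + 2.4130·q_2 = (-2.0484, 2.5161, -0.7903, -0.1613).
‖u_3‖ = 3.3433, so q_3 = (-0.6127, 0.7526, -0.2364, -0.0482).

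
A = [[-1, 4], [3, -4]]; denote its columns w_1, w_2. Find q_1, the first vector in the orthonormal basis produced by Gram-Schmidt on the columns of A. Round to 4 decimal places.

w_1 = (-1, 3); ‖w_1‖ = 3.1623, so q_1 = (-0.3162, 0.9487).

q_1 = (-0.3162, 0.9487)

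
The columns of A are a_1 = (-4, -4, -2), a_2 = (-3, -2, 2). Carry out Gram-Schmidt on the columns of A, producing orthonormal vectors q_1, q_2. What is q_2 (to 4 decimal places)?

a_1 = (-4, -4, -2); ‖a_1‖ = 6.0000, so q_1 = (-0.6667, -0.6667, -0.3333).
q_1·a_2 = (-0.6667)·(-3) + (-0.6667)·(-2) + (-0.3333)·2 = 2.6667.
u_2 = a_2 − 2.6667·q_1 = (-1.2222, -0.2222, 2.8889).
‖u_2‖ = 3.1447, so q_2 = (-0.3887, -0.0707, 0.9187).

q_2 = (-0.3887, -0.0707, 0.9187)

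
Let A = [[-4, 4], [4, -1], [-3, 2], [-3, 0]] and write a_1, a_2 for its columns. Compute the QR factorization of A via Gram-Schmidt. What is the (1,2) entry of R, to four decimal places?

a_1 = (-4, 4, -3, -3); ‖a_1‖ = 7.0711, so q_1 = (-0.5657, 0.5657, -0.4243, -0.4243).
r_{12} = q_1·a_2 = -3.6770.

r_{12} = -3.6770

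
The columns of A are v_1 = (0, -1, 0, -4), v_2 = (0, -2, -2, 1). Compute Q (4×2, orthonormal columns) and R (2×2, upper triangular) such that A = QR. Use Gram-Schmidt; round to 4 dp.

e_1 = v_1/‖v_1‖ = (0, -1, 0, -4)/4.1231 = (0.0000, -0.2425, 0.0000, -0.9701).
r_{12} = e_1·v_2 = -0.4851.
u_2 = v_2 + 0.4851·e_1 = (0.0000, -2.1176, -2.0000, 0.5294).
‖u_2‖ = 2.9605, so e_2 = (0.0000, -0.7153, -0.6756, 0.1788).

Q = [[0.0000, 0.0000], [-0.2425, -0.7153], [0.0000, -0.6756], [-0.9701, 0.1788]], R = [[4.1231, -0.4851], [0.0000, 2.9605]]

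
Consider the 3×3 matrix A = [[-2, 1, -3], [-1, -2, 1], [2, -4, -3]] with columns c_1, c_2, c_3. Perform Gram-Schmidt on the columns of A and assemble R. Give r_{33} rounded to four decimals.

c_1 = (-2, -1, 2); ‖c_1‖ = 3.0000, so e_1 = (-0.6667, -0.3333, 0.6667).
e_1·c_2 = (-0.6667)·1 + (-0.3333)·(-2) + 0.6667·(-4) = -2.6667.
u_2 = c_2 + 2.6667·e_1 = (-0.7778, -2.8889, -2.2222).
‖u_2‖ = 3.7268, so e_2 = (-0.2087, -0.7752, -0.5963).
e_1·c_3 = (-0.6667)·(-3) + (-0.3333)·1 + 0.6667·(-3) = -0.3333; e_2·c_3 = (-0.2087)·(-3) + (-0.7752)·1 + (-0.5963)·(-3) = 1.6398.
u_3 = c_3 + 0.3333·e_1 − 1.6398·e_2 = (-2.8800, 2.1600, -1.8000).
r_{33} = ‖u_3‖ = 4.0249.

r_{33} = 4.0249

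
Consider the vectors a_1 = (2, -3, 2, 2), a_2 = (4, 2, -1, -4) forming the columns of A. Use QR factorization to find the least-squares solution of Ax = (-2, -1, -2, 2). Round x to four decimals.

x = (-0.2314, -0.4825)

q_1 = a_1/‖a_1‖ = (2, -3, 2, 2)/4.5826 = (0.4364, -0.6547, 0.4364, 0.4364).
r_{12} = q_1·a_2 = -1.7457.
u_2 = a_2 + 1.7457·q_1 = (4.7619, 0.8571, -0.2381, -3.2381).
‖u_2‖ = 5.8269, so q_2 = (0.8172, 0.1471, -0.0409, -0.5557).
Qᵀb = (-0.2182, -2.8113).
Back-substitute: x_2 = -2.8113/5.8269 = -0.4825.
x_1 = (-0.2182 + 1.7457·(-0.4825))/4.5826 = -0.2314.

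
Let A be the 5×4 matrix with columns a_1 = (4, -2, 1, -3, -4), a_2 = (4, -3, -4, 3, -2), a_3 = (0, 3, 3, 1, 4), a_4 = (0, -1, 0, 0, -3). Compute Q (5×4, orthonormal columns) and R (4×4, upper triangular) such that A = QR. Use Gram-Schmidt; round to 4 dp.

q_1 = a_1/‖a_1‖ = (4, -2, 1, -3, -4)/6.7823 = (0.5898, -0.2949, 0.1474, -0.4423, -0.5898).
r_{12} = q_1·a_2 = 2.5065.
u_2 = a_2 − 2.5065·q_1 = (2.5217, -2.2609, -4.3696, 4.1087, -0.5217).
‖u_2‖ = 6.9078, so q_2 = (0.3651, -0.3273, -0.6326, 0.5948, -0.0755).
r_{13} = q_1·a_3 = -3.2437; r_{23} = q_2·a_3 = -2.5869.
u_3 = a_3 + 3.2437·q_1 + 2.5869·q_2 = (2.8574, 1.1968, 1.8419, 1.1039, 1.8916).
‖u_3‖ = 4.2174, so q_3 = (0.6775, 0.2838, 0.4367, 0.2617, 0.4485).
r_{14} = q_1·a_4 = 2.0642; r_{24} = q_2·a_4 = 0.5539; r_{34} = q_3·a_4 = -1.6293.
u_4 = a_4 − 2.0642·q_1 − 0.5539·q_2 + 1.6293·q_3 = (-0.3157, 0.2524, 0.7576, 1.0101, -1.0100).
‖u_4‖ = 1.6666, so q_4 = (-0.1894, 0.1514, 0.4546, 0.6061, -0.6060).

Q = [[0.5898, 0.3651, 0.6775, -0.1894], [-0.2949, -0.3273, 0.2838, 0.1514], [0.1474, -0.6326, 0.4367, 0.4546], [-0.4423, 0.5948, 0.2617, 0.6061], [-0.5898, -0.0755, 0.4485, -0.6060]], R = [[6.7823, 2.5065, -3.2437, 2.0642], [0.0000, 6.9078, -2.5869, 0.5539], [0.0000, 0.0000, 4.2174, -1.6293], [0.0000, 0.0000, 0.0000, 1.6666]]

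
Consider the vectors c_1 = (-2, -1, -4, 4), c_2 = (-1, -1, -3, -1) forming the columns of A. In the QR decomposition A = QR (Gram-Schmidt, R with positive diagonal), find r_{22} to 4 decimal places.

r_{22} = 2.9546

c_1 = (-2, -1, -4, 4); ‖c_1‖ = 6.0828, so e_1 = (-0.3288, -0.1644, -0.6576, 0.6576).
e_1·c_2 = (-0.3288)·(-1) + (-0.1644)·(-1) + (-0.6576)·(-3) + 0.6576·(-1) = 1.8084.
u_2 = c_2 − 1.8084·e_1 = (-0.4054, -0.7027, -1.8108, -2.1892).
r_{22} = ‖u_2‖ = 2.9546.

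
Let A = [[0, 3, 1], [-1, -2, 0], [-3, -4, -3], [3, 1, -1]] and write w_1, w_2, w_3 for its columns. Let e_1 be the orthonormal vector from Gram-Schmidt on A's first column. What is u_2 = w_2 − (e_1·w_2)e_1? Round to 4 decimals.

e_1 = w_1/‖w_1‖ = (0, -1, -3, 3)/4.3589 = (0.0000, -0.2294, -0.6882, 0.6882).
r_{12} = e_1·w_2 = 3.9001.
u_2 = w_2 − 3.9001·e_1 = (3.0000, -1.1053, -1.3158, -1.6842).

u_2 = (3.0000, -1.1053, -1.3158, -1.6842)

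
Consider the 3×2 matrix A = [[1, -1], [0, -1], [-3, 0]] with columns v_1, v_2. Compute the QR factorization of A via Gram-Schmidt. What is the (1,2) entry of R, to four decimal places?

r_{12} = -0.3162

e_1 = v_1/‖v_1‖ = (1, 0, -3)/3.1623 = (0.3162, 0.0000, -0.9487).
r_{12} = e_1·v_2 = -0.3162.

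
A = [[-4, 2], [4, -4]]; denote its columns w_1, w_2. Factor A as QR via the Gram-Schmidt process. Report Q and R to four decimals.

Q = [[-0.7071, -0.7071], [0.7071, -0.7071]], R = [[5.6569, -4.2426], [0.0000, 1.4142]]

q_1 = w_1/‖w_1‖ = (-4, 4)/5.6569 = (-0.7071, 0.7071).
r_{12} = q_1·w_2 = -4.2426.
u_2 = w_2 + 4.2426·q_1 = (-1.0000, -1.0000).
‖u_2‖ = 1.4142, so q_2 = (-0.7071, -0.7071).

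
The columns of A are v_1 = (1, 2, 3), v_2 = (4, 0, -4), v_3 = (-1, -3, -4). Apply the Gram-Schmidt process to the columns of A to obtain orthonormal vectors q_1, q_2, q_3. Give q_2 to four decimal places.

q_2 = (0.8729, 0.2182, -0.4364)

v_1 = (1, 2, 3); ‖v_1‖ = 3.7417, so q_1 = (0.2673, 0.5345, 0.8018).
q_1·v_2 = 0.2673·4 + 0.5345·0 + 0.8018·(-4) = -2.1381.
u_2 = v_2 + 2.1381·q_1 = (4.5714, 1.1429, -2.2857).
‖u_2‖ = 5.2372, so q_2 = (0.8729, 0.2182, -0.4364).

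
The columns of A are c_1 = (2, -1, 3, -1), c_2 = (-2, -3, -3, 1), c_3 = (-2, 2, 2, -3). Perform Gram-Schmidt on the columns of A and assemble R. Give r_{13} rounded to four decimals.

c_1 = (2, -1, 3, -1); ‖c_1‖ = 3.8730, so q_1 = (0.5164, -0.2582, 0.7746, -0.2582).
r_{13} = q_1·c_3 = 0.7746.

r_{13} = 0.7746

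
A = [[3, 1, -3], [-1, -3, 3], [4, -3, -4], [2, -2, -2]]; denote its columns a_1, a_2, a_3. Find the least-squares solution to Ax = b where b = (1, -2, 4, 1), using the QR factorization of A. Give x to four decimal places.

x = (-0.8671, -0.4388, -1.3945)

q_1 = a_1/‖a_1‖ = (3, -1, 4, 2)/5.4772 = (0.5477, -0.1826, 0.7303, 0.3651).
r_{12} = q_1·a_2 = -1.8257.
u_2 = a_2 + 1.8257·q_1 = (2.0000, -3.3333, -1.6667, -1.3333).
‖u_2‖ = 4.4347, so q_2 = (0.4510, -0.7516, -0.3758, -0.3007).
r_{13} = q_1·a_3 = -5.8424; r_{23} = q_2·a_3 = -1.5033.
u_3 = a_3 + 5.8424·q_1 + 1.5033·q_2 = (0.8780, 0.8034, -0.2983, -0.3186).
‖u_3‖ = 1.2676, so q_3 = (0.6926, 0.6338, -0.2353, -0.2514).
Qᵀb = (4.1992, 0.1503, -1.7677).
Back-substitute: x_3 = -1.7677/1.2676 = -1.3945.
x_2 = (0.1503 + 1.5033·(-1.3945))/4.4347 = -0.4388.
x_1 = (4.1992 + 1.8257·(-0.4388) + 5.8424·(-1.3945))/5.4772 = -0.8671.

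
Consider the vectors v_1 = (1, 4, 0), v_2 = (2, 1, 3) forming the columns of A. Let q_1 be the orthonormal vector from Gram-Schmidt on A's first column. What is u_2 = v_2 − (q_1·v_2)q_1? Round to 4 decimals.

u_2 = (1.6471, -0.4118, 3.0000)

v_1 = (1, 4, 0); ‖v_1‖ = 4.1231, so q_1 = (0.2425, 0.9701, 0.0000).
q_1·v_2 = 0.2425·2 + 0.9701·1 + 0.0000·3 = 1.4552.
u_2 = v_2 − 1.4552·q_1 = (1.6471, -0.4118, 3.0000).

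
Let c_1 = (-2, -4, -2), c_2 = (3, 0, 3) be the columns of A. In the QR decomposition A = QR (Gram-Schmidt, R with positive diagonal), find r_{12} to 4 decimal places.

r_{12} = -2.4495

c_1 = (-2, -4, -2); ‖c_1‖ = 4.8990, so e_1 = (-0.4082, -0.8165, -0.4082).
r_{12} = e_1·c_2 = -2.4495.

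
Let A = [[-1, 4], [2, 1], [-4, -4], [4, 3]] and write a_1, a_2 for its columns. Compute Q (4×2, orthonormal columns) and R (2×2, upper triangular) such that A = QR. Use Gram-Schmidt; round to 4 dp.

a_1 = (-1, 2, -4, 4); ‖a_1‖ = 6.0828, so q_1 = (-0.1644, 0.3288, -0.6576, 0.6576).
q_1·a_2 = (-0.1644)·4 + 0.3288·1 + (-0.6576)·(-4) + 0.6576·3 = 4.2744.
u_2 = a_2 − 4.2744·q_1 = (4.7027, -0.4054, -1.1892, 0.1892).
‖u_2‖ = 4.8713, so q_2 = (0.9654, -0.0832, -0.2441, 0.0388).

Q = [[-0.1644, 0.9654], [0.3288, -0.0832], [-0.6576, -0.2441], [0.6576, 0.0388]], R = [[6.0828, 4.2744], [0.0000, 4.8713]]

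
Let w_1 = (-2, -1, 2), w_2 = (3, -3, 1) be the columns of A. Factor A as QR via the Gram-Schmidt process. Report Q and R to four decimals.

w_1 = (-2, -1, 2); ‖w_1‖ = 3.0000, so e_1 = (-0.6667, -0.3333, 0.6667).
e_1·w_2 = (-0.6667)·3 + (-0.3333)·(-3) + 0.6667·1 = -0.3333.
u_2 = w_2 + 0.3333·e_1 = (2.7778, -3.1111, 1.2222).
‖u_2‖ = 4.3461, so e_2 = (0.6391, -0.7158, 0.2812).

Q = [[-0.6667, 0.6391], [-0.3333, -0.7158], [0.6667, 0.2812]], R = [[3.0000, -0.3333], [0.0000, 4.3461]]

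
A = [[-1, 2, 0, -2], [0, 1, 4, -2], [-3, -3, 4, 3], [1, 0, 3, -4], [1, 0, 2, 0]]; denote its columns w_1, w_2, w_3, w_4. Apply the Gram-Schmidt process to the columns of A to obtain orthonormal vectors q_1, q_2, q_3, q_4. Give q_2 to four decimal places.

q_2 = (0.8203, 0.3176, -0.3969, -0.1852, -0.1852)

w_1 = (-1, 0, -3, 1, 1); ‖w_1‖ = 3.4641, so q_1 = (-0.2887, 0.0000, -0.8660, 0.2887, 0.2887).
q_1·w_2 = (-0.2887)·2 + 0.0000·1 + (-0.8660)·(-3) + 0.2887·0 + 0.2887·0 = 2.0207.
u_2 = w_2 − 2.0207·q_1 = (2.5833, 1.0000, -1.2500, -0.5833, -0.5833).
‖u_2‖ = 3.1491, so q_2 = (0.8203, 0.3176, -0.3969, -0.1852, -0.1852).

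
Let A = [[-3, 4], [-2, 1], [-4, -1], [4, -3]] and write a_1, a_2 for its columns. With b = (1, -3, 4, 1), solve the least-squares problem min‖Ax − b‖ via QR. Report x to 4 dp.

x = (-0.5130, -0.6402)

a_1 = (-3, -2, -4, 4); ‖a_1‖ = 6.7082, so e_1 = (-0.4472, -0.2981, -0.5963, 0.5963).
e_1·a_2 = (-0.4472)·4 + (-0.2981)·1 + (-0.5963)·(-1) + 0.5963·(-3) = -3.2796.
u_2 = a_2 + 3.2796·e_1 = (2.5333, 0.0222, -2.9556, -1.0444).
‖u_2‖ = 4.0304, so e_2 = (0.6286, 0.0055, -0.7333, -0.2591).
Qᵀb = (-1.3416, -2.5804).
Back-substitute: x_2 = -2.5804/4.0304 = -0.6402.
x_1 = (-1.3416 + 3.2796·(-0.6402))/6.7082 = -0.5130.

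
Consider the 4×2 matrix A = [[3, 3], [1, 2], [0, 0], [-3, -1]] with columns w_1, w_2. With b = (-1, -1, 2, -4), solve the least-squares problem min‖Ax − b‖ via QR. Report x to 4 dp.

q_1 = w_1/‖w_1‖ = (3, 1, 0, -3)/4.3589 = (0.6882, 0.2294, 0.0000, -0.6882).
r_{12} = q_1·w_2 = 3.2118.
u_2 = w_2 − 3.2118·q_1 = (0.7895, 1.2632, 0.0000, 1.2105).
‖u_2‖ = 1.9194, so q_2 = (0.4113, 0.6581, 0.0000, 0.6307).
Qᵀb = (1.8353, -3.5921).
Back-substitute: x_2 = -3.5921/1.9194 = -1.8714.
x_1 = (1.8353 − 3.2118·(-1.8714))/4.3589 = 1.8000.

x = (1.8000, -1.8714)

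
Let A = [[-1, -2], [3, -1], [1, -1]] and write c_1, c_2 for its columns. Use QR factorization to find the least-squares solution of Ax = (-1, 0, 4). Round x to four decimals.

c_1 = (-1, 3, 1); ‖c_1‖ = 3.3166, so e_1 = (-0.3015, 0.9045, 0.3015).
e_1·c_2 = (-0.3015)·(-2) + 0.9045·(-1) + 0.3015·(-1) = -0.6030.
u_2 = c_2 + 0.6030·e_1 = (-2.1818, -0.4545, -0.8182).
‖u_2‖ = 2.3741, so e_2 = (-0.9190, -0.1915, -0.3446).
Qᵀb = (1.5076, -0.4595).
Back-substitute: x_2 = -0.4595/2.3741 = -0.1935.
x_1 = (1.5076 + 0.6030·(-0.1935))/3.3166 = 0.4194.

x = (0.4194, -0.1935)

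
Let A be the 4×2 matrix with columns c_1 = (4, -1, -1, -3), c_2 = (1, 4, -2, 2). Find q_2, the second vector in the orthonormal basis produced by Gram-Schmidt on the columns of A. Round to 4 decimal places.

q_2 = (0.3224, 0.7797, -0.4348, 0.3149)

q_1 = c_1/‖c_1‖ = (4, -1, -1, -3)/5.1962 = (0.7698, -0.1925, -0.1925, -0.5774).
r_{12} = q_1·c_2 = -0.7698.
u_2 = c_2 + 0.7698·q_1 = (1.5926, 3.8519, -2.1481, 1.5556).
‖u_2‖ = 4.9404, so q_2 = (0.3224, 0.7797, -0.4348, 0.3149).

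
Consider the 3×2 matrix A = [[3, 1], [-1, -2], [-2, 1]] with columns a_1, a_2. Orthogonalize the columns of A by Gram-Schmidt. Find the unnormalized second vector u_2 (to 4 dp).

u_2 = (0.3571, -1.7857, 1.4286)

a_1 = (3, -1, -2); ‖a_1‖ = 3.7417, so q_1 = (0.8018, -0.2673, -0.5345).
q_1·a_2 = 0.8018·1 + (-0.2673)·(-2) + (-0.5345)·1 = 0.8018.
u_2 = a_2 − 0.8018·q_1 = (0.3571, -1.7857, 1.4286).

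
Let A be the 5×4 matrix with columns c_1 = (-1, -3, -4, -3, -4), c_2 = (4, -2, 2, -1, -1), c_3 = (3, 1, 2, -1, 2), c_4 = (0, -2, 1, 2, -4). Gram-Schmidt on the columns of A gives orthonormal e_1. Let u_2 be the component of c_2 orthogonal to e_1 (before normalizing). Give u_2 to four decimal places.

u_2 = (4.0196, -1.9412, 2.0784, -0.9412, -0.9216)

c_1 = (-1, -3, -4, -3, -4); ‖c_1‖ = 7.1414, so e_1 = (-0.1400, -0.4201, -0.5601, -0.4201, -0.5601).
e_1·c_2 = (-0.1400)·4 + (-0.4201)·(-2) + (-0.5601)·2 + (-0.4201)·(-1) + (-0.5601)·(-1) = 0.1400.
u_2 = c_2 − 0.1400·e_1 = (4.0196, -1.9412, 2.0784, -0.9412, -0.9216).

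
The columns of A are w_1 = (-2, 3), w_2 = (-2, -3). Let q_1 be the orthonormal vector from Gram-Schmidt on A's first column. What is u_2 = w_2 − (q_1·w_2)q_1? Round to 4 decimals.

u_2 = (-2.7692, -1.8462)

w_1 = (-2, 3); ‖w_1‖ = 3.6056, so q_1 = (-0.5547, 0.8321).
q_1·w_2 = (-0.5547)·(-2) + 0.8321·(-3) = -1.3868.
u_2 = w_2 + 1.3868·q_1 = (-2.7692, -1.8462).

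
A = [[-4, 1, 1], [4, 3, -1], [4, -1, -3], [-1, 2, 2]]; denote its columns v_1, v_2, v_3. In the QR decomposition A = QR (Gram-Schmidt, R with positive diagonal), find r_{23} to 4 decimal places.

v_1 = (-4, 4, 4, -1); ‖v_1‖ = 7.0000, so e_1 = (-0.5714, 0.5714, 0.5714, -0.1429).
e_1·v_2 = (-0.5714)·1 + 0.5714·3 + 0.5714·(-1) + (-0.1429)·2 = 0.2857.
u_2 = v_2 − 0.2857·e_1 = (1.1633, 2.8367, -1.1633, 2.0408).
‖u_2‖ = 3.8624, so e_2 = (0.3012, 0.7344, -0.3012, 0.5284).
r_{23} = e_2·v_3 = 1.5270.

r_{23} = 1.5270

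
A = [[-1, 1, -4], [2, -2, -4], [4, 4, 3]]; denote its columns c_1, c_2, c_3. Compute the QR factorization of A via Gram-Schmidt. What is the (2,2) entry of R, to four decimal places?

c_1 = (-1, 2, 4); ‖c_1‖ = 4.5826, so q_1 = (-0.2182, 0.4364, 0.8729).
q_1·c_2 = (-0.2182)·1 + 0.4364·(-2) + 0.8729·4 = 2.4004.
u_2 = c_2 − 2.4004·q_1 = (1.5238, -3.0476, 1.9048).
r_{22} = ‖u_2‖ = 3.9036.

r_{22} = 3.9036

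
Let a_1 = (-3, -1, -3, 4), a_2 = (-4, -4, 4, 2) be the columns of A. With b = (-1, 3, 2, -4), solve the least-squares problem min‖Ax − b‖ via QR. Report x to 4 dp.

a_1 = (-3, -1, -3, 4); ‖a_1‖ = 5.9161, so e_1 = (-0.5071, -0.1690, -0.5071, 0.6761).
e_1·a_2 = (-0.5071)·(-4) + (-0.1690)·(-4) + (-0.5071)·4 + 0.6761·2 = 2.0284.
u_2 = a_2 − 2.0284·e_1 = (-2.9714, -3.6571, 5.0286, 0.6286).
‖u_2‖ = 6.9200, so e_2 = (-0.4294, -0.5285, 0.7267, 0.0908).
Qᵀb = (-3.7187, -0.0661).
Back-substitute: x_2 = -0.0661/6.9200 = -0.0095.
x_1 = (-3.7187 − 2.0284·(-0.0095))/5.9161 = -0.6253.

x = (-0.6253, -0.0095)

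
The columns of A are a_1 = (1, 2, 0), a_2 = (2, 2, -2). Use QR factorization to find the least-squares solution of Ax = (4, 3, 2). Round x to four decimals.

x = (2.5000, -0.4167)

a_1 = (1, 2, 0); ‖a_1‖ = 2.2361, so e_1 = (0.4472, 0.8944, 0.0000).
e_1·a_2 = 0.4472·2 + 0.8944·2 + 0.0000·(-2) = 2.6833.
u_2 = a_2 − 2.6833·e_1 = (0.8000, -0.4000, -2.0000).
‖u_2‖ = 2.1909, so e_2 = (0.3651, -0.1826, -0.9129).
Qᵀb = (4.4721, -0.9129).
Back-substitute: x_2 = -0.9129/2.1909 = -0.4167.
x_1 = (4.4721 − 2.6833·(-0.4167))/2.2361 = 2.5000.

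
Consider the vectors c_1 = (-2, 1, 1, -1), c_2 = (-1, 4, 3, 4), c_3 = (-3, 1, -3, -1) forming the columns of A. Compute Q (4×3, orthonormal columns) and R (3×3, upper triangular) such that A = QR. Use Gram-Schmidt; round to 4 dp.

q_1 = c_1/‖c_1‖ = (-2, 1, 1, -1)/2.6458 = (-0.7559, 0.3780, 0.3780, -0.3780).
r_{12} = q_1·c_2 = 1.8898.
u_2 = c_2 − 1.8898·q_1 = (0.4286, 3.2857, 2.2857, 4.7143).
‖u_2‖ = 6.1991, so q_2 = (0.0691, 0.5300, 0.3687, 0.7605).
r_{13} = q_1·c_3 = 1.8898; r_{23} = q_2·c_3 = -1.5440.
u_3 = c_3 − 1.8898·q_1 + 1.5440·q_2 = (-1.4647, 1.1041, -3.1450, 0.8885).
‖u_3‖ = 3.7476, so q_3 = (-0.3908, 0.2946, -0.8392, 0.2371).

Q = [[-0.7559, 0.0691, -0.3908], [0.3780, 0.5300, 0.2946], [0.3780, 0.3687, -0.8392], [-0.3780, 0.7605, 0.2371]], R = [[2.6458, 1.8898, 1.8898], [0.0000, 6.1991, -1.5440], [0.0000, 0.0000, 3.7476]]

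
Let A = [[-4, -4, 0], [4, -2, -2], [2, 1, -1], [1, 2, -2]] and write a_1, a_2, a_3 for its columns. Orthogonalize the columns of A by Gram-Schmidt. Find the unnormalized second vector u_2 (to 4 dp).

u_2 = (-2.7027, -3.2973, 0.3514, 1.6757)

q_1 = a_1/‖a_1‖ = (-4, 4, 2, 1)/6.0828 = (-0.6576, 0.6576, 0.3288, 0.1644).
r_{12} = q_1·a_2 = 1.9728.
u_2 = a_2 − 1.9728·q_1 = (-2.7027, -3.2973, 0.3514, 1.6757).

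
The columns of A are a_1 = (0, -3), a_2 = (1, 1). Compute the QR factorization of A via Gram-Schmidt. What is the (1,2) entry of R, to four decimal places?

a_1 = (0, -3); ‖a_1‖ = 3.0000, so e_1 = (0.0000, -1.0000).
r_{12} = e_1·a_2 = -1.0000.

r_{12} = -1.0000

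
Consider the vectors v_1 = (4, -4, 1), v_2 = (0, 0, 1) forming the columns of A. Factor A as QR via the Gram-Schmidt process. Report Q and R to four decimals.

Q = [[0.6963, -0.1231], [-0.6963, 0.1231], [0.1741, 0.9847]], R = [[5.7446, 0.1741], [0.0000, 0.9847]]

v_1 = (4, -4, 1); ‖v_1‖ = 5.7446, so q_1 = (0.6963, -0.6963, 0.1741).
q_1·v_2 = 0.6963·0 + (-0.6963)·0 + 0.1741·1 = 0.1741.
u_2 = v_2 − 0.1741·q_1 = (-0.1212, 0.1212, 0.9697).
‖u_2‖ = 0.9847, so q_2 = (-0.1231, 0.1231, 0.9847).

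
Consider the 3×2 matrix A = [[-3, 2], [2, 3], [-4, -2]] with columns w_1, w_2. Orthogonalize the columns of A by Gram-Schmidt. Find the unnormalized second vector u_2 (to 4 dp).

u_2 = (2.8276, 2.4483, -0.8966)

e_1 = w_1/‖w_1‖ = (-3, 2, -4)/5.3852 = (-0.5571, 0.3714, -0.7428).
r_{12} = e_1·w_2 = 1.4856.
u_2 = w_2 − 1.4856·e_1 = (2.8276, 2.4483, -0.8966).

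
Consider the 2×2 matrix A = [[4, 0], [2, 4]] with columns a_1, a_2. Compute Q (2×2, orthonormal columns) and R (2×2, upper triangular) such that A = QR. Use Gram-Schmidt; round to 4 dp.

a_1 = (4, 2); ‖a_1‖ = 4.4721, so e_1 = (0.8944, 0.4472).
e_1·a_2 = 0.8944·0 + 0.4472·4 = 1.7889.
u_2 = a_2 − 1.7889·e_1 = (-1.6000, 3.2000).
‖u_2‖ = 3.5777, so e_2 = (-0.4472, 0.8944).

Q = [[0.8944, -0.4472], [0.4472, 0.8944]], R = [[4.4721, 1.7889], [0.0000, 3.5777]]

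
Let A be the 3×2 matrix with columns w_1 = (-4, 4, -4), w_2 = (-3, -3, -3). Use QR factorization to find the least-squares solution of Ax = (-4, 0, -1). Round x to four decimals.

e_1 = w_1/‖w_1‖ = (-4, 4, -4)/6.9282 = (-0.5774, 0.5774, -0.5774).
r_{12} = e_1·w_2 = 1.7321.
u_2 = w_2 − 1.7321·e_1 = (-2.0000, -4.0000, -2.0000).
‖u_2‖ = 4.8990, so e_2 = (-0.4082, -0.8165, -0.4082).
Qᵀb = (2.8868, 2.0412).
Back-substitute: x_2 = 2.0412/4.8990 = 0.4167.
x_1 = (2.8868 − 1.7321·0.4167)/6.9282 = 0.3125.

x = (0.3125, 0.4167)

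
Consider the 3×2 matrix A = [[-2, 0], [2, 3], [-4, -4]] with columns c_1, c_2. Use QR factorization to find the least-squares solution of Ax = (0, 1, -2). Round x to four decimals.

x = (0.0690, 0.3793)

q_1 = c_1/‖c_1‖ = (-2, 2, -4)/4.8990 = (-0.4082, 0.4082, -0.8165).
r_{12} = q_1·c_2 = 4.4907.
u_2 = c_2 − 4.4907·q_1 = (1.8333, 1.1667, -0.3333).
‖u_2‖ = 2.1985, so q_2 = (0.8339, 0.5307, -0.1516).
Qᵀb = (2.0412, 0.8339).
Back-substitute: x_2 = 0.8339/2.1985 = 0.3793.
x_1 = (2.0412 − 4.4907·0.3793)/4.8990 = 0.0690.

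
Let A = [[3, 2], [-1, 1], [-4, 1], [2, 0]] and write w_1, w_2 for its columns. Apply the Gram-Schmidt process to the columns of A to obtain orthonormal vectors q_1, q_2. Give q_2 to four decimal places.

w_1 = (3, -1, -4, 2); ‖w_1‖ = 5.4772, so q_1 = (0.5477, -0.1826, -0.7303, 0.3651).
q_1·w_2 = 0.5477·2 + (-0.1826)·1 + (-0.7303)·1 + 0.3651·0 = 0.1826.
u_2 = w_2 − 0.1826·q_1 = (1.9000, 1.0333, 1.1333, -0.0667).
‖u_2‖ = 2.4427, so q_2 = (0.7778, 0.4230, 0.4640, -0.0273).

q_2 = (0.7778, 0.4230, 0.4640, -0.0273)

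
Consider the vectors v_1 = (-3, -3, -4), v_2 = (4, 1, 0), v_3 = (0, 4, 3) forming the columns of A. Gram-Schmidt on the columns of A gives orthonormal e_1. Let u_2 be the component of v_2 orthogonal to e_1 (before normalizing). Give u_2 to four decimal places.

u_2 = (2.6765, -0.3235, -1.7647)

v_1 = (-3, -3, -4); ‖v_1‖ = 5.8310, so e_1 = (-0.5145, -0.5145, -0.6860).
e_1·v_2 = (-0.5145)·4 + (-0.5145)·1 + (-0.6860)·0 = -2.5725.
u_2 = v_2 + 2.5725·e_1 = (2.6765, -0.3235, -1.7647).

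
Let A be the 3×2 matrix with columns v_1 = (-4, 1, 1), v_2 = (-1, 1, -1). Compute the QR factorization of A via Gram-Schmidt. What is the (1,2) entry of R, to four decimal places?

r_{12} = 0.9428

v_1 = (-4, 1, 1); ‖v_1‖ = 4.2426, so q_1 = (-0.9428, 0.2357, 0.2357).
r_{12} = q_1·v_2 = 0.9428.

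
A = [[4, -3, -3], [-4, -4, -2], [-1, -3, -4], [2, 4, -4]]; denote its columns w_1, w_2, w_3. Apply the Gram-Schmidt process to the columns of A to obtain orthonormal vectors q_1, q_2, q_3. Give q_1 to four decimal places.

q_1 = (0.6576, -0.6576, -0.1644, 0.3288)

w_1 = (4, -4, -1, 2); ‖w_1‖ = 6.0828, so q_1 = (0.6576, -0.6576, -0.1644, 0.3288).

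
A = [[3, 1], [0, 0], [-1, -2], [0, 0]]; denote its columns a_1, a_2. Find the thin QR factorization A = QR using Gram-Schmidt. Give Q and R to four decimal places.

e_1 = a_1/‖a_1‖ = (3, 0, -1, 0)/3.1623 = (0.9487, 0.0000, -0.3162, 0.0000).
r_{12} = e_1·a_2 = 1.5811.
u_2 = a_2 − 1.5811·e_1 = (-0.5000, 0.0000, -1.5000, 0.0000).
‖u_2‖ = 1.5811, so e_2 = (-0.3162, 0.0000, -0.9487, 0.0000).

Q = [[0.9487, -0.3162], [0.0000, 0.0000], [-0.3162, -0.9487], [0.0000, 0.0000]], R = [[3.1623, 1.5811], [0.0000, 1.5811]]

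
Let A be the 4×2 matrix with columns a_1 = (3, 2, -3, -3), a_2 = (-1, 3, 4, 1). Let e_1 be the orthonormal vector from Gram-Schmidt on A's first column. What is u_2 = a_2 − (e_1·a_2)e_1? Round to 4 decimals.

a_1 = (3, 2, -3, -3); ‖a_1‖ = 5.5678, so e_1 = (0.5388, 0.3592, -0.5388, -0.5388).
e_1·a_2 = 0.5388·(-1) + 0.3592·3 + (-0.5388)·4 + (-0.5388)·1 = -2.1553.
u_2 = a_2 + 2.1553·e_1 = (0.1613, 3.7742, 2.8387, -0.1613).

u_2 = (0.1613, 3.7742, 2.8387, -0.1613)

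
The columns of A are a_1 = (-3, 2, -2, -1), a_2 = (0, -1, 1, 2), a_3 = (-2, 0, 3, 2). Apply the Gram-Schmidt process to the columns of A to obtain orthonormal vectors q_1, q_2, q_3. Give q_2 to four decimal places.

q_2 = (-0.5000, -0.1667, 0.1667, 0.8333)

a_1 = (-3, 2, -2, -1); ‖a_1‖ = 4.2426, so q_1 = (-0.7071, 0.4714, -0.4714, -0.2357).
q_1·a_2 = (-0.7071)·0 + 0.4714·(-1) + (-0.4714)·1 + (-0.2357)·2 = -1.4142.
u_2 = a_2 + 1.4142·q_1 = (-1.0000, -0.3333, 0.3333, 1.6667).
‖u_2‖ = 2.0000, so q_2 = (-0.5000, -0.1667, 0.1667, 0.8333).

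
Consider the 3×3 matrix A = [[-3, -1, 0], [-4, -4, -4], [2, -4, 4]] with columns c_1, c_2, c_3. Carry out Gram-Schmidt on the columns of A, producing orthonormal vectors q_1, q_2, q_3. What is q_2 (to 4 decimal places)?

q_1 = c_1/‖c_1‖ = (-3, -4, 2)/5.3852 = (-0.5571, -0.7428, 0.3714).
r_{12} = q_1·c_2 = 2.0426.
u_2 = c_2 − 2.0426·q_1 = (0.1379, -2.4828, -4.7586).
‖u_2‖ = 5.3691, so q_2 = (0.0257, -0.4624, -0.8863).

q_2 = (0.0257, -0.4624, -0.8863)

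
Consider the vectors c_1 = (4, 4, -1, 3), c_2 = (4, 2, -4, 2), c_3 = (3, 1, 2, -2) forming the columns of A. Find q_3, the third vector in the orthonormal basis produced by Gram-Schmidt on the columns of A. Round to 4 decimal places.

q_1 = c_1/‖c_1‖ = (4, 4, -1, 3)/6.4807 = (0.6172, 0.6172, -0.1543, 0.4629).
r_{12} = q_1·c_2 = 5.2463.
u_2 = c_2 − 5.2463·q_1 = (0.7619, -1.2381, -3.1905, -0.4286).
‖u_2‖ = 3.5322, so q_2 = (0.2157, -0.3505, -0.9033, -0.1213).
r_{13} = q_1·c_3 = 1.2344; r_{23} = q_2·c_3 = -1.2673.
u_3 = c_3 − 1.2344·q_1 + 1.2673·q_2 = (2.5115, -0.2061, 1.0458, -2.7252).
‖u_3‖ = 3.8562, so q_3 = (0.6513, -0.0534, 0.2712, -0.7067).

q_3 = (0.6513, -0.0534, 0.2712, -0.7067)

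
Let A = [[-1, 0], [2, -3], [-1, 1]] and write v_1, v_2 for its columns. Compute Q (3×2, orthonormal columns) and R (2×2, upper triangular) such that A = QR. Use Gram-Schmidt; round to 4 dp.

Q = [[-0.4082, -0.8616], [0.8165, -0.4924], [-0.4082, -0.1231]], R = [[2.4495, -2.8577], [0.0000, 1.3540]]

v_1 = (-1, 2, -1); ‖v_1‖ = 2.4495, so e_1 = (-0.4082, 0.8165, -0.4082).
e_1·v_2 = (-0.4082)·0 + 0.8165·(-3) + (-0.4082)·1 = -2.8577.
u_2 = v_2 + 2.8577·e_1 = (-1.1667, -0.6667, -0.1667).
‖u_2‖ = 1.3540, so e_2 = (-0.8616, -0.4924, -0.1231).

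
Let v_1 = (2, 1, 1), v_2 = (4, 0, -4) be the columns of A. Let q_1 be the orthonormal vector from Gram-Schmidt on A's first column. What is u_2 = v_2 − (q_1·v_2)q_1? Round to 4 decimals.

u_2 = (2.6667, -0.6667, -4.6667)

q_1 = v_1/‖v_1‖ = (2, 1, 1)/2.4495 = (0.8165, 0.4082, 0.4082).
r_{12} = q_1·v_2 = 1.6330.
u_2 = v_2 − 1.6330·q_1 = (2.6667, -0.6667, -4.6667).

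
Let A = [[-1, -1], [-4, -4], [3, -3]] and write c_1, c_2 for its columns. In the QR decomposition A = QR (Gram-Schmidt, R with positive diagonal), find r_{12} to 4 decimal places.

c_1 = (-1, -4, 3); ‖c_1‖ = 5.0990, so e_1 = (-0.1961, -0.7845, 0.5883).
r_{12} = e_1·c_2 = 1.5689.

r_{12} = 1.5689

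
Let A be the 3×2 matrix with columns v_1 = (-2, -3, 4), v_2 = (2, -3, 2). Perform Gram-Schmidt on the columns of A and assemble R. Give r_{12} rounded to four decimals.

r_{12} = 2.4140

v_1 = (-2, -3, 4); ‖v_1‖ = 5.3852, so q_1 = (-0.3714, -0.5571, 0.7428).
r_{12} = q_1·v_2 = 2.4140.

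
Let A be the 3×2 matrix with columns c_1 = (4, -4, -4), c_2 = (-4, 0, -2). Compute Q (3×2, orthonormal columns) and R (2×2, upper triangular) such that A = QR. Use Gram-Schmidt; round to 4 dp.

Q = [[0.5774, -0.7715], [-0.5774, -0.1543], [-0.5774, -0.6172]], R = [[6.9282, -1.1547], [0.0000, 4.3205]]

c_1 = (4, -4, -4); ‖c_1‖ = 6.9282, so q_1 = (0.5774, -0.5774, -0.5774).
q_1·c_2 = 0.5774·(-4) + (-0.5774)·0 + (-0.5774)·(-2) = -1.1547.
u_2 = c_2 + 1.1547·q_1 = (-3.3333, -0.6667, -2.6667).
‖u_2‖ = 4.3205, so q_2 = (-0.7715, -0.1543, -0.6172).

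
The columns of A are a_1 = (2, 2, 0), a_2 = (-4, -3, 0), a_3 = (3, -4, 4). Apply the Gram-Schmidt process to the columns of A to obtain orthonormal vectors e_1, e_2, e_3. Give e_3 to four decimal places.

a_1 = (2, 2, 0); ‖a_1‖ = 2.8284, so e_1 = (0.7071, 0.7071, 0.0000).
e_1·a_2 = 0.7071·(-4) + 0.7071·(-3) + 0.0000·0 = -4.9497.
u_2 = a_2 + 4.9497·e_1 = (-0.5000, 0.5000, 0.0000).
‖u_2‖ = 0.7071, so e_2 = (-0.7071, 0.7071, 0.0000).
e_1·a_3 = 0.7071·3 + 0.7071·(-4) + 0.0000·4 = -0.7071; e_2·a_3 = (-0.7071)·3 + 0.7071·(-4) + 0.0000·4 = -4.9497.
u_3 = a_3 + 0.7071·e_1 + 4.9497·e_2 = (0.0000, 0.0000, 4.0000).
‖u_3‖ = 4.0000, so e_3 = (0.0000, 0.0000, 1.0000).

e_3 = (0.0000, 0.0000, 1.0000)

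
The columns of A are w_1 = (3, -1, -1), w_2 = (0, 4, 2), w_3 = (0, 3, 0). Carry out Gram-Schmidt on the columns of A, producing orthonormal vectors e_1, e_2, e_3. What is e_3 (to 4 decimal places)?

e_1 = w_1/‖w_1‖ = (3, -1, -1)/3.3166 = (0.9045, -0.3015, -0.3015).
r_{12} = e_1·w_2 = -1.8091.
u_2 = w_2 + 1.8091·e_1 = (1.6364, 3.4545, 1.4545).
‖u_2‖ = 4.0899, so e_2 = (0.4001, 0.8447, 0.3556).
r_{13} = e_1·w_3 = -0.9045; r_{23} = e_2·w_3 = 2.5340.
u_3 = w_3 + 0.9045·e_1 − 2.5340·e_2 = (-0.1957, 0.5870, -1.1739).
‖u_3‖ = 1.3270, so e_3 = (-0.1474, 0.4423, -0.8847).

e_3 = (-0.1474, 0.4423, -0.8847)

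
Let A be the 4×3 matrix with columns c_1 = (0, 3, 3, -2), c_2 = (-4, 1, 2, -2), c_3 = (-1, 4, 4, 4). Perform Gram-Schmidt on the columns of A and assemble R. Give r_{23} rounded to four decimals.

c_1 = (0, 3, 3, -2); ‖c_1‖ = 4.6904, so e_1 = (0.0000, 0.6396, 0.6396, -0.4264).
e_1·c_2 = 0.0000·(-4) + 0.6396·1 + 0.6396·2 + (-0.4264)·(-2) = 2.7716.
u_2 = c_2 − 2.7716·e_1 = (-4.0000, -0.7727, 0.2273, -0.8182).
‖u_2‖ = 4.1615, so e_2 = (-0.9612, -0.1857, 0.0546, -0.1966).
r_{23} = e_2·c_3 = -0.3495.

r_{23} = -0.3495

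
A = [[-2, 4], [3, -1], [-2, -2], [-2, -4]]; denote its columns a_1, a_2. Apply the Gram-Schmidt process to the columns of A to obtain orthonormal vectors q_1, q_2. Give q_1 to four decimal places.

q_1 = (-0.4364, 0.6547, -0.4364, -0.4364)

a_1 = (-2, 3, -2, -2); ‖a_1‖ = 4.5826, so q_1 = (-0.4364, 0.6547, -0.4364, -0.4364).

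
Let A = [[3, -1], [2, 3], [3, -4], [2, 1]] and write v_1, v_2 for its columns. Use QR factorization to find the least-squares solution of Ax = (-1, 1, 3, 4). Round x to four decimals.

q_1 = v_1/‖v_1‖ = (3, 2, 3, 2)/5.0990 = (0.5883, 0.3922, 0.5883, 0.3922).
r_{12} = q_1·v_2 = -1.3728.
u_2 = v_2 + 1.3728·q_1 = (-0.1923, 3.5385, -3.1923, 1.5385).
‖u_2‖ = 5.0115, so q_2 = (-0.0384, 0.7061, -0.6370, 0.3070).
Qᵀb = (3.1379, 0.0614).
Back-substitute: x_2 = 0.0614/5.0115 = 0.0123.
x_1 = (3.1379 + 1.3728·0.0123)/5.0990 = 0.6187.

x = (0.6187, 0.0123)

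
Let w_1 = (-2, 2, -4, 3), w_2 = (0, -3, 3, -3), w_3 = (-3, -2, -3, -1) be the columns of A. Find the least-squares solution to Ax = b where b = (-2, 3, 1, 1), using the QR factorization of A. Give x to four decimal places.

w_1 = (-2, 2, -4, 3); ‖w_1‖ = 5.7446, so e_1 = (-0.3482, 0.3482, -0.6963, 0.5222).
e_1·w_2 = (-0.3482)·0 + 0.3482·(-3) + (-0.6963)·3 + 0.5222·(-3) = -4.7001.
u_2 = w_2 + 4.7001·e_1 = (-1.6364, -1.3636, -0.2727, -0.5455).
‖u_2‖ = 2.2156, so e_2 = (-0.7385, -0.6155, -0.1231, -0.2462).
e_1·w_3 = (-0.3482)·(-3) + 0.3482·(-2) + (-0.6963)·(-3) + 0.5222·(-1) = 1.9149; e_2·w_3 = (-0.7385)·(-3) + (-0.6155)·(-2) + (-0.1231)·(-3) + (-0.2462)·(-1) = 4.0620.
u_3 = w_3 − 1.9149·e_1 − 4.0620·e_2 = (0.6667, -0.1667, -1.1667, -1.0000).
‖u_3‖ = 1.6833, so e_3 = (0.3961, -0.0990, -0.6931, -0.5941).
Qᵀb = (1.5667, -0.7385, -2.3764).
Back-substitute: x_3 = -2.3764/1.6833 = -1.4118.
x_2 = (-0.7385 − 4.0620·(-1.4118))/2.2156 = 2.2549.
x_1 = (1.5667 + 4.7001·2.2549 − 1.9149·(-1.4118))/5.7446 = 2.5882.

x = (2.5882, 2.2549, -1.4118)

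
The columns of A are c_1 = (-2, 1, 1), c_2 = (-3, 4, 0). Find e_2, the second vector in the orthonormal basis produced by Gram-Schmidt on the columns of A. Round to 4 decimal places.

e_2 = (0.1155, 0.8083, -0.5774)

c_1 = (-2, 1, 1); ‖c_1‖ = 2.4495, so e_1 = (-0.8165, 0.4082, 0.4082).
e_1·c_2 = (-0.8165)·(-3) + 0.4082·4 + 0.4082·0 = 4.0825.
u_2 = c_2 − 4.0825·e_1 = (0.3333, 2.3333, -1.6667).
‖u_2‖ = 2.8868, so e_2 = (0.1155, 0.8083, -0.5774).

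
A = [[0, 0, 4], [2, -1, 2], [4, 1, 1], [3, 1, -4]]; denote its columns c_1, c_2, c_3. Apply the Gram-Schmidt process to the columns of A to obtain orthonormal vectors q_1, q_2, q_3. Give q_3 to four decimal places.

c_1 = (0, 2, 4, 3); ‖c_1‖ = 5.3852, so q_1 = (0.0000, 0.3714, 0.7428, 0.5571).
q_1·c_2 = 0.0000·0 + 0.3714·(-1) + 0.7428·1 + 0.5571·1 = 0.9285.
u_2 = c_2 − 0.9285·q_1 = (0.0000, -1.3448, 0.3103, 0.4828).
‖u_2‖ = 1.4622, so q_2 = (0.0000, -0.9197, 0.2122, 0.3302).
q_1·c_3 = 0.0000·4 + 0.3714·2 + 0.7428·1 + 0.5571·(-4) = -0.7428; q_2·c_3 = 0.0000·4 + (-0.9197)·2 + 0.2122·1 + 0.3302·(-4) = -2.9479.
u_3 = c_3 + 0.7428·q_1 + 2.9479·q_2 = (4.0000, -0.4355, 2.1774, -2.6129).
‖u_3‖ = 5.2686, so q_3 = (0.7592, -0.0827, 0.4133, -0.4959).

q_3 = (0.7592, -0.0827, 0.4133, -0.4959)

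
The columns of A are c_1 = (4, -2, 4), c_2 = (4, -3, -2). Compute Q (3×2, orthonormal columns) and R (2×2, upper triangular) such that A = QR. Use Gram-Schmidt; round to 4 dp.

c_1 = (4, -2, 4); ‖c_1‖ = 6.0000, so q_1 = (0.6667, -0.3333, 0.6667).
q_1·c_2 = 0.6667·4 + (-0.3333)·(-3) + 0.6667·(-2) = 2.3333.
u_2 = c_2 − 2.3333·q_1 = (2.4444, -2.2222, -3.5556).
‖u_2‖ = 4.8534, so q_2 = (0.5037, -0.4579, -0.7326).

Q = [[0.6667, 0.5037], [-0.3333, -0.4579], [0.6667, -0.7326]], R = [[6.0000, 2.3333], [0.0000, 4.8534]]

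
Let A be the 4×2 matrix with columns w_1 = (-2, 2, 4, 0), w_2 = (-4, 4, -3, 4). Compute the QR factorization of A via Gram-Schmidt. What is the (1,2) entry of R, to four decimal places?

r_{12} = 0.8165

q_1 = w_1/‖w_1‖ = (-2, 2, 4, 0)/4.8990 = (-0.4082, 0.4082, 0.8165, 0.0000).
r_{12} = q_1·w_2 = 0.8165.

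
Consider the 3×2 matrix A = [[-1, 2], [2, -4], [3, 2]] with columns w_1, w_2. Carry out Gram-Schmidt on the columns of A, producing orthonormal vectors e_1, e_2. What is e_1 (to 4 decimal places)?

e_1 = (-0.2673, 0.5345, 0.8018)

e_1 = w_1/‖w_1‖ = (-1, 2, 3)/3.7417 = (-0.2673, 0.5345, 0.8018).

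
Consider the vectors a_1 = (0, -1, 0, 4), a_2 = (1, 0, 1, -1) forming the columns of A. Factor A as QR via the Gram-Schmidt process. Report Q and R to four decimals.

q_1 = a_1/‖a_1‖ = (0, -1, 0, 4)/4.1231 = (0.0000, -0.2425, 0.0000, 0.9701).
r_{12} = q_1·a_2 = -0.9701.
u_2 = a_2 + 0.9701·q_1 = (1.0000, -0.2353, 1.0000, -0.0588).
‖u_2‖ = 1.4349, so q_2 = (0.6969, -0.1640, 0.6969, -0.0410).

Q = [[0.0000, 0.6969], [-0.2425, -0.1640], [0.0000, 0.6969], [0.9701, -0.0410]], R = [[4.1231, -0.9701], [0.0000, 1.4349]]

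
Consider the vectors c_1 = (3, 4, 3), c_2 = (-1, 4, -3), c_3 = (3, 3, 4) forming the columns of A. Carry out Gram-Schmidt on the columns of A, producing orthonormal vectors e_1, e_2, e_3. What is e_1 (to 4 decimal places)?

e_1 = (0.5145, 0.6860, 0.5145)

c_1 = (3, 4, 3); ‖c_1‖ = 5.8310, so e_1 = (0.5145, 0.6860, 0.5145).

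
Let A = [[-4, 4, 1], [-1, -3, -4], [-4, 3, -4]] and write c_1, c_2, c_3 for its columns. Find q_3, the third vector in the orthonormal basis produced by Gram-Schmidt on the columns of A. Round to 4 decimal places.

q_3 = (0.6728, 0.1794, -0.7177)

c_1 = (-4, -1, -4); ‖c_1‖ = 5.7446, so q_1 = (-0.6963, -0.1741, -0.6963).
q_1·c_2 = (-0.6963)·4 + (-0.1741)·(-3) + (-0.6963)·3 = -4.3519.
u_2 = c_2 + 4.3519·q_1 = (0.9697, -3.7576, -0.0303).
‖u_2‖ = 3.8808, so q_2 = (0.2499, -0.9682, -0.0078).
q_1·c_3 = (-0.6963)·1 + (-0.1741)·(-4) + (-0.6963)·(-4) = 2.7852; q_2·c_3 = 0.2499·1 + (-0.9682)·(-4) + (-0.0078)·(-4) = 4.1541.
u_3 = c_3 − 2.7852·q_1 − 4.1541·q_2 = (1.9014, 0.5070, -2.0282).
‖u_3‖ = 2.8259, so q_3 = (0.6728, 0.1794, -0.7177).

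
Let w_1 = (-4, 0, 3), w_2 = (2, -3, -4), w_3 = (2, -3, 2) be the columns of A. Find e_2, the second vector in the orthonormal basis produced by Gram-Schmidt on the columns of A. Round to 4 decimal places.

e_2 = (-0.3328, -0.8321, -0.4438)

e_1 = w_1/‖w_1‖ = (-4, 0, 3)/5.0000 = (-0.8000, 0.0000, 0.6000).
r_{12} = e_1·w_2 = -4.0000.
u_2 = w_2 + 4.0000·e_1 = (-1.2000, -3.0000, -1.6000).
‖u_2‖ = 3.6056, so e_2 = (-0.3328, -0.8321, -0.4438).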